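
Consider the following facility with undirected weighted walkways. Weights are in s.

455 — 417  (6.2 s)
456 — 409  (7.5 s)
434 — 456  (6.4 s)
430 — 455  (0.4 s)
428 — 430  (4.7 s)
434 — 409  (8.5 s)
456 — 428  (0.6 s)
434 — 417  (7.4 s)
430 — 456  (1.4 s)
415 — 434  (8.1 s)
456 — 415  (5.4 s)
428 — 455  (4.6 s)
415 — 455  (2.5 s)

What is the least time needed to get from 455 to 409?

9.3 s

Enumerating some paths:
455 → 430 → 456 → 409: 0.4+1.4+7.5 = 9.3
455 → 428 → 456 → 409: 4.6+0.6+7.5 = 12.7
Cheapest is 455 → 430 → 456 → 409 at 9.3 s.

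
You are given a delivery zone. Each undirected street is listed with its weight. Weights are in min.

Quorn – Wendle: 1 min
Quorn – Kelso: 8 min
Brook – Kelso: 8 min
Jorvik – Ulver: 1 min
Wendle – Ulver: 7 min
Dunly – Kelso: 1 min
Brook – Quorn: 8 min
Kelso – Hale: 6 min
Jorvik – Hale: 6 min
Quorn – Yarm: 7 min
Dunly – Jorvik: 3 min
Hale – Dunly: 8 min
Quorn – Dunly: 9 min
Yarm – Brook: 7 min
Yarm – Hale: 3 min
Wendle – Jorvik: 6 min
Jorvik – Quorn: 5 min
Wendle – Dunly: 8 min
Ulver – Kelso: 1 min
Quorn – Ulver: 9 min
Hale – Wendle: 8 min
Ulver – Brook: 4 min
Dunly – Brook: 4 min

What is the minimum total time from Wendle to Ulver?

Candidate routes:
Wendle → Ulver: 7 = 7
Wendle → Dunly → Kelso → Ulver: 8+1+1 = 10
The minimum is 7 min via Wendle → Ulver.

7 min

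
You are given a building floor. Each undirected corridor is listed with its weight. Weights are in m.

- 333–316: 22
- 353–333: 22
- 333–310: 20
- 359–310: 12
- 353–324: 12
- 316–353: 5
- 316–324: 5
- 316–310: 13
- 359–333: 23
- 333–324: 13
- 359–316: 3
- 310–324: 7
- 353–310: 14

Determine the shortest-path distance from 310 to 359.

12 m

Shortest distances from 310:
310: 0
324: 7  (via 310)
316: 12  (via 324)
359: 12  (via 310)
Shortest route: 310–359 = 12 m.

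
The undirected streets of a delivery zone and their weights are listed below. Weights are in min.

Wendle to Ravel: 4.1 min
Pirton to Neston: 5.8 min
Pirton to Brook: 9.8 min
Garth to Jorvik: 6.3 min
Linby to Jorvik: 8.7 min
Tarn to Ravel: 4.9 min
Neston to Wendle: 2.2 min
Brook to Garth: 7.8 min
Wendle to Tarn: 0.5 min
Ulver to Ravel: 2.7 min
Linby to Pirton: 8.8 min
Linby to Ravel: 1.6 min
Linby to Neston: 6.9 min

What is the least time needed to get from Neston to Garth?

21.9 min

Running Dijkstra from Neston:
Neston: 0
Wendle: 2.2  (via Neston)
Tarn: 2.7  (via Wendle)
Pirton: 5.8  (via Neston)
Ravel: 6.3  (via Wendle)
Linby: 6.9  (via Neston)
Ulver: 9  (via Ravel)
Jorvik: 15.6  (via Linby)
Brook: 15.6  (via Pirton)
Garth: 21.9  (via Jorvik)
Shortest route: Neston–Linby–Jorvik–Garth = 21.9 min.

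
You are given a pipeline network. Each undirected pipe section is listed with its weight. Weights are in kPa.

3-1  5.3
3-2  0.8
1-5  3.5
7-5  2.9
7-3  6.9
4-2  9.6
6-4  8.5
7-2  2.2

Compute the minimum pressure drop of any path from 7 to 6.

20.3 kPa

Enumerating some paths:
7 → 3 → 2 → 4 → 6: 6.9+0.8+9.6+8.5 = 25.8
7 → 2 → 4 → 6: 2.2+9.6+8.5 = 20.3
The minimum is 20.3 kPa via 7 → 2 → 4 → 6.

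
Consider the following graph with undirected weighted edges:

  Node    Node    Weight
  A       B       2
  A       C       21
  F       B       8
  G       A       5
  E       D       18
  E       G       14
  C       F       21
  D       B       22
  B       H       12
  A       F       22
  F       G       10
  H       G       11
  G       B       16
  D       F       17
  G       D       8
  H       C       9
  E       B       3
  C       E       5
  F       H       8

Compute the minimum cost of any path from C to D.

23

Enumerating some paths:
C - E - D: 5+18 = 23
C - E - G - D: 5+14+8 = 27
C - H - G - D: 9+11+8 = 28
C - E - B - D: 5+3+22 = 30
Cheapest is C - E - D at 23.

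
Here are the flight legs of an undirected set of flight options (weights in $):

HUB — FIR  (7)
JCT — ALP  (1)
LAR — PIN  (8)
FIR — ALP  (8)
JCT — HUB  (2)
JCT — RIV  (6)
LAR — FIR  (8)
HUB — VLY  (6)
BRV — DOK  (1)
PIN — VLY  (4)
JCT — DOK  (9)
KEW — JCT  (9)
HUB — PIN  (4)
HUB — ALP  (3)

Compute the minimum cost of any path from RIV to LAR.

$20

Settle nodes by increasing distance from RIV:
RIV: 0
JCT: 6  (via RIV)
ALP: 7  (via JCT)
HUB: 8  (via JCT)
PIN: 12  (via HUB)
VLY: 14  (via HUB)
DOK: 15  (via JCT)
FIR: 15  (via ALP)
KEW: 15  (via JCT)
BRV: 16  (via DOK)
LAR: 20  (via PIN)
Shortest route: RIV–JCT–HUB–PIN–LAR = $20.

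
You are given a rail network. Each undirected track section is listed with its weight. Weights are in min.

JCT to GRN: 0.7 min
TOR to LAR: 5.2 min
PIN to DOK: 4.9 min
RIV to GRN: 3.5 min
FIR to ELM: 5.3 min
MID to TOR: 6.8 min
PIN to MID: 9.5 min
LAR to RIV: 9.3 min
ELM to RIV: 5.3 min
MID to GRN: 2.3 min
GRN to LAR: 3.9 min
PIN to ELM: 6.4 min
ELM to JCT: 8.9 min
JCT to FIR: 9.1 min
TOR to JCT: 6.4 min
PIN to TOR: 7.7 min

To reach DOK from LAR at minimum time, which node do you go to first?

TOR

Enumerating some paths:
LAR - GRN - JCT - TOR - PIN - DOK: 3.9+0.7+6.4+7.7+4.9 = 23.6
LAR - TOR - PIN - DOK: 5.2+7.7+4.9 = 17.8
LAR - GRN - MID - PIN - DOK: 3.9+2.3+9.5+4.9 = 20.6
Cheapest is LAR - TOR - PIN - DOK at 17.8 min.
So from LAR the first move is to TOR.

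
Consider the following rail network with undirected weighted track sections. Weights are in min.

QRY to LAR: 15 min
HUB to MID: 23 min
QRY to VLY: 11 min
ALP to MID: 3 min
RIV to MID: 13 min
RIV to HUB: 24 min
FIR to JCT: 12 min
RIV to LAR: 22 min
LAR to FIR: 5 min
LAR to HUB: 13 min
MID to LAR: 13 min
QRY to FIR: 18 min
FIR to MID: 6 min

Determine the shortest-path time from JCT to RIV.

31 min

Enumerating some paths:
JCT → FIR → LAR → RIV: 12+5+22 = 39
JCT → FIR → MID → RIV: 12+6+13 = 31
The minimum is 31 min via JCT → FIR → MID → RIV.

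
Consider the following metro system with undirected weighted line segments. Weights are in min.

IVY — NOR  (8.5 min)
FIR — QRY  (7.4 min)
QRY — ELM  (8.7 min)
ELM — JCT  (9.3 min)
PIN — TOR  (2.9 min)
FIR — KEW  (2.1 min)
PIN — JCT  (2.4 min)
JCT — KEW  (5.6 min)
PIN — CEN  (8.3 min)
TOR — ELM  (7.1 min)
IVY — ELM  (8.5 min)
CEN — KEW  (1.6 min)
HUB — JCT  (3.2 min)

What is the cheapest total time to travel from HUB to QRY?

Candidate routes:
HUB → JCT → KEW → FIR → QRY: 3.2+5.6+2.1+7.4 = 18.3
HUB → JCT → PIN → TOR → ELM → QRY: 3.2+2.4+2.9+7.1+8.7 = 24.3
HUB → JCT → ELM → QRY: 3.2+9.3+8.7 = 21.2
Cheapest is HUB → JCT → KEW → FIR → QRY at 18.3 min.

18.3 min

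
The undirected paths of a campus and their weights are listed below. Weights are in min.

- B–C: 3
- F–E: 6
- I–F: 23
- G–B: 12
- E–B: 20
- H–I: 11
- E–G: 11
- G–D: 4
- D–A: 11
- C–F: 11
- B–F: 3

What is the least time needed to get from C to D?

Candidate routes:
C → B → G → D: 3+12+4 = 19
C → B → F → E → G → D: 3+3+6+11+4 = 27
C → F → B → G → D: 11+3+12+4 = 30
Cheapest is C → B → G → D at 19 min.

19 min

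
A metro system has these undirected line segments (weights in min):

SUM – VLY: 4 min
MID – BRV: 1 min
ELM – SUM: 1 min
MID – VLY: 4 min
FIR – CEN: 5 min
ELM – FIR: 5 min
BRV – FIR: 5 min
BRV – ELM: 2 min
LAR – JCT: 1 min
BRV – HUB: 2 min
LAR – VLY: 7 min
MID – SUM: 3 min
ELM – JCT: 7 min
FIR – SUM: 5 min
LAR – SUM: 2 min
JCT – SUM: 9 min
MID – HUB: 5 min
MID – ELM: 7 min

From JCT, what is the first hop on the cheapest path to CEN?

Enumerating some paths:
JCT → LAR → SUM → ELM → BRV → FIR → CEN: 1+2+1+2+5+5 = 16
JCT → LAR → SUM → ELM → FIR → CEN: 1+2+1+5+5 = 14
JCT → LAR → SUM → FIR → CEN: 1+2+5+5 = 13
JCT → LAR → SUM → MID → BRV → FIR → CEN: 1+2+3+1+5+5 = 17
Cheapest is JCT → LAR → SUM → FIR → CEN at 13 min.
So from JCT the first move is to LAR.

LAR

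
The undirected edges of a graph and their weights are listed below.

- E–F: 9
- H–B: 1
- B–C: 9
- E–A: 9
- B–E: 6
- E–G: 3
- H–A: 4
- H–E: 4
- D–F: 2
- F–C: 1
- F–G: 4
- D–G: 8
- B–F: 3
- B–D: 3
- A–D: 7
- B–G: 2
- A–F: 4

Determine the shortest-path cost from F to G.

4

Candidate routes:
F - B - G: 3+2 = 5
F - G: 4 = 4
Cheapest is F - G at 4.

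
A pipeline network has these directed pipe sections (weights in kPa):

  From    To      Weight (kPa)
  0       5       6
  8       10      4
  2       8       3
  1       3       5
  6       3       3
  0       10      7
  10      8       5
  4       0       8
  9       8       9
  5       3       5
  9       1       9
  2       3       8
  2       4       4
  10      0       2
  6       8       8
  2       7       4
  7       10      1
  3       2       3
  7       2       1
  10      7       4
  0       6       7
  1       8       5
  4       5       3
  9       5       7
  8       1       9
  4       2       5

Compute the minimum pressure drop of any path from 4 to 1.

17 kPa

Running Dijkstra from 4:
4: 0
5: 3  (via 4)
2: 5  (via 4)
0: 8  (via 4)
3: 8  (via 5)
8: 8  (via 2)
7: 9  (via 2)
10: 10  (via 7)
6: 15  (via 0)
1: 17  (via 8)
Shortest route: 4 → 2 → 8 → 1 = 17 kPa.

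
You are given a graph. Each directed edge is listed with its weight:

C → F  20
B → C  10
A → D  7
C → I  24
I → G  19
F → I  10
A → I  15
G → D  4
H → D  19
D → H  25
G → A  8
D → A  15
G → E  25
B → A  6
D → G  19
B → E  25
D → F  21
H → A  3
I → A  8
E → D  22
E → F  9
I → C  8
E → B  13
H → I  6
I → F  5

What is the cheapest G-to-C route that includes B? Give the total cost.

48

Shortest G→B: G → E → B = 38
Best B to C: B → C costing 10
Total via B: 38 + 10 = 48.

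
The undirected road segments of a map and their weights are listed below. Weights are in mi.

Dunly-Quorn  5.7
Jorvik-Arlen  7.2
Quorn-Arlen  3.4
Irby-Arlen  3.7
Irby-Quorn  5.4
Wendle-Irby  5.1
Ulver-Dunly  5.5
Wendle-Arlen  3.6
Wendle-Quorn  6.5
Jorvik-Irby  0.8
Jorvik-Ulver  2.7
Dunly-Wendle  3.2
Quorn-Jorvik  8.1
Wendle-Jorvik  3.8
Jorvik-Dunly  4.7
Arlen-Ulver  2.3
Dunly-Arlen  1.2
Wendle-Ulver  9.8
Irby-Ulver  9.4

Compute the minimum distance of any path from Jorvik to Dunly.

4.7 mi

Shortest distances from Jorvik:
Jorvik: 0
Irby: 0.8  (via Jorvik)
Ulver: 2.7  (via Jorvik)
Wendle: 3.8  (via Jorvik)
Arlen: 4.5  (via Irby)
Dunly: 4.7  (via Jorvik)
Shortest route: Jorvik → Dunly = 4.7 mi.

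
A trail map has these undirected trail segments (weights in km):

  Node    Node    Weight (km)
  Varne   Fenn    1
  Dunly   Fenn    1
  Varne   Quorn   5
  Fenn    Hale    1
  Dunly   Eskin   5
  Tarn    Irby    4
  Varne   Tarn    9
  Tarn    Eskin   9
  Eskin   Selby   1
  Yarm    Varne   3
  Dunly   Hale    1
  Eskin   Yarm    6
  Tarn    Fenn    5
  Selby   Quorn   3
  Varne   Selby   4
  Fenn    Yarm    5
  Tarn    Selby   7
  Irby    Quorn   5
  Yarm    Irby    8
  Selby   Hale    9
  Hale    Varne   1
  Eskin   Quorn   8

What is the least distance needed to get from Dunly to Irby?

10 km

Shortest distances from Dunly:
Dunly: 0
Fenn: 1  (via Dunly)
Hale: 1  (via Dunly)
Varne: 2  (via Fenn)
Yarm: 5  (via Varne)
Eskin: 5  (via Dunly)
Tarn: 6  (via Fenn)
Selby: 6  (via Varne)
Quorn: 7  (via Varne)
Irby: 10  (via Tarn)
Shortest route: Dunly → Fenn → Tarn → Irby = 10 km.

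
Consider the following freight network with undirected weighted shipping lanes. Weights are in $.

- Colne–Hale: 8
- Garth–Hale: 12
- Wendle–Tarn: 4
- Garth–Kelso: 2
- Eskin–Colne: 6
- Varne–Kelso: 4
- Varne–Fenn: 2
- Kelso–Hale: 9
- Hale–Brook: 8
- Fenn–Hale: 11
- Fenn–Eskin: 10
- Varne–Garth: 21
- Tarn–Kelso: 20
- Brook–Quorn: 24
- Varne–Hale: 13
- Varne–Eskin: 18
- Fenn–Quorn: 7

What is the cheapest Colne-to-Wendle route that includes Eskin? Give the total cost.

$46

Shortest Colne→Eskin: Colne–Eskin = 6
Best Eskin to Wendle: Eskin–Fenn–Varne–Kelso–Tarn–Wendle costing 40
Total via Eskin: 6 + 40 = $46.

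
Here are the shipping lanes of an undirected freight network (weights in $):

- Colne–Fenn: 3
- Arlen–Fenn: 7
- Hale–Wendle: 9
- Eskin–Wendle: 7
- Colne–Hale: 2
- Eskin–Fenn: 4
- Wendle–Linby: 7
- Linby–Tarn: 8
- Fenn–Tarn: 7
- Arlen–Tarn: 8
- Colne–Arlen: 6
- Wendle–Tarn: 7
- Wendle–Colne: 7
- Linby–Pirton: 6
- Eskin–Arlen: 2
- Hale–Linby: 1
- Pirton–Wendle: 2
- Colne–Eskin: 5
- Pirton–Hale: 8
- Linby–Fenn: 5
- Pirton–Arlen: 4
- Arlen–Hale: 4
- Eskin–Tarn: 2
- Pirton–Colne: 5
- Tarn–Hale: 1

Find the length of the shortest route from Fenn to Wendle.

Compare a few routes:
Fenn–Eskin–Arlen–Pirton–Wendle: 4+2+4+2 = 12
Fenn–Eskin–Wendle: 4+7 = 11
Fenn–Linby–Wendle: 5+7 = 12
Fenn–Colne–Wendle: 3+7 = 10
Cheapest is Fenn–Colne–Wendle at $10.

$10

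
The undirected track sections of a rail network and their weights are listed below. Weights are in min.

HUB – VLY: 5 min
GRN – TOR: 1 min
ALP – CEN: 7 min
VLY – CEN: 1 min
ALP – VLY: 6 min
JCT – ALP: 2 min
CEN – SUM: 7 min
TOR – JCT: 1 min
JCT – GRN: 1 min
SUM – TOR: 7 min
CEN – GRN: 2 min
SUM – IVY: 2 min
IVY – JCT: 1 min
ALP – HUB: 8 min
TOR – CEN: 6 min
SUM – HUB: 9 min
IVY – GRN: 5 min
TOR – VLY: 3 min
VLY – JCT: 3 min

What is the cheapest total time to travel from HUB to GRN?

Running Dijkstra from HUB:
HUB: 0
VLY: 5  (via HUB)
CEN: 6  (via VLY)
JCT: 8  (via VLY)
ALP: 8  (via HUB)
TOR: 8  (via VLY)
GRN: 8  (via CEN)
Shortest route: HUB → VLY → CEN → GRN = 8 min.

8 min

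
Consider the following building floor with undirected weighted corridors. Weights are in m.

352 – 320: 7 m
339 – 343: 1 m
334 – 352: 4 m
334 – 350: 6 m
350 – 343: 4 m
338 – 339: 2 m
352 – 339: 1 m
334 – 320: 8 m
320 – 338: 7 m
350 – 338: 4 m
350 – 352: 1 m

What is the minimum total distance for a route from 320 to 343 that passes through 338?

Shortest 320→338: 320–338 = 7
Best 338 to 343: 338–339–343 costing 3
Total via 338: 7 + 3 = 10 m.

10 m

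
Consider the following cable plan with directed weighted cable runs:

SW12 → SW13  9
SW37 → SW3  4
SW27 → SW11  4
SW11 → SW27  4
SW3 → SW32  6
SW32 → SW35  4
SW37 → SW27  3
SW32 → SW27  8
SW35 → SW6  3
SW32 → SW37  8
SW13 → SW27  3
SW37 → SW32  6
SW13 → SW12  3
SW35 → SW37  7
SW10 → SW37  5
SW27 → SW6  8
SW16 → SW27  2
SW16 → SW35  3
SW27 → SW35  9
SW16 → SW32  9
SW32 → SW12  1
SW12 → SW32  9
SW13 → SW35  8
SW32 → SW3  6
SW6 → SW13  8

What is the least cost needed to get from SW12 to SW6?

16

Enumerating some paths:
SW12–SW13–SW35–SW6: 9+8+3 = 20
SW12–SW32–SW35–SW6: 9+4+3 = 16
The minimum is 16 via SW12–SW32–SW35–SW6.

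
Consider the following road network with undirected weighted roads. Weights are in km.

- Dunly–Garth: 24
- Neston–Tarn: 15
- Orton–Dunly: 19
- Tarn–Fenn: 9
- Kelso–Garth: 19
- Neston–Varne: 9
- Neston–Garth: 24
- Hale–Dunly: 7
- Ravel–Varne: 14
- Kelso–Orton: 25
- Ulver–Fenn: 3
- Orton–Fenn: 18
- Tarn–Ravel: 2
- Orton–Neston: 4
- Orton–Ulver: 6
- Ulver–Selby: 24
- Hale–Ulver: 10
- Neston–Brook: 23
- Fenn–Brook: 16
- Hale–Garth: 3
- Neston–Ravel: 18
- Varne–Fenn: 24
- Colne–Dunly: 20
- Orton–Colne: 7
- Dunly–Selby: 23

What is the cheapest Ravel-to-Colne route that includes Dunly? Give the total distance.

51 km

Shortest Ravel→Dunly: Ravel–Tarn–Fenn–Ulver–Hale–Dunly = 31
Shortest Dunly→Colne: Dunly–Colne = 20
Total via Dunly: 31 + 20 = 51 km.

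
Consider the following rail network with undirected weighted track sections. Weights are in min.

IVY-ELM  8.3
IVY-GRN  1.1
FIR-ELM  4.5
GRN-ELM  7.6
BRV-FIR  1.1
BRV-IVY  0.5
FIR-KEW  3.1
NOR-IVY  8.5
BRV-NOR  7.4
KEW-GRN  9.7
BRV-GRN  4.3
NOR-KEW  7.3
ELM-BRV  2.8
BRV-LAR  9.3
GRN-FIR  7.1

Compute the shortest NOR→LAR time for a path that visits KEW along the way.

20.8 min

Best NOR to KEW: NOR–KEW costing 7.3
Best KEW to LAR: KEW–FIR–BRV–LAR costing 13.5
Total via KEW: 7.3 + 13.5 = 20.8 min.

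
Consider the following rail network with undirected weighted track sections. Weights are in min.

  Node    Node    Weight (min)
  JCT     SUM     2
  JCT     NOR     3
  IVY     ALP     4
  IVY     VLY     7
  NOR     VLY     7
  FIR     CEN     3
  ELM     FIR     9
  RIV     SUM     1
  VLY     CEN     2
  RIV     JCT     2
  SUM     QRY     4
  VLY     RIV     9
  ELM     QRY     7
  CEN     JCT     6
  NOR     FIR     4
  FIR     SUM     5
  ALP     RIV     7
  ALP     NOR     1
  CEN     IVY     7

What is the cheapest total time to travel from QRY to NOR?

9 min

Running Dijkstra from QRY:
QRY: 0
SUM: 4  (via QRY)
RIV: 5  (via SUM)
JCT: 6  (via SUM)
ELM: 7  (via QRY)
NOR: 9  (via JCT)
Shortest route: QRY → SUM → JCT → NOR = 9 min.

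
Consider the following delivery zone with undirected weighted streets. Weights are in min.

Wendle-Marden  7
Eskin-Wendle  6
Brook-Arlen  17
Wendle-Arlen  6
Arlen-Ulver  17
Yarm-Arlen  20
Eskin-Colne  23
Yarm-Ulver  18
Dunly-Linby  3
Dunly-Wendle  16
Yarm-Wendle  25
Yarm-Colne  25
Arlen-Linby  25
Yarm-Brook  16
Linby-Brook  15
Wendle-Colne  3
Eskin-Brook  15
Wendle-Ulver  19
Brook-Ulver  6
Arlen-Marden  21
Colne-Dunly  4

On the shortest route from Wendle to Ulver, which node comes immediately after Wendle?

Ulver

Candidate routes:
Wendle - Ulver: 19 = 19
Wendle - Arlen - Ulver: 6+17 = 23
The minimum is 19 min via Wendle - Ulver.
So from Wendle the first move is to Ulver.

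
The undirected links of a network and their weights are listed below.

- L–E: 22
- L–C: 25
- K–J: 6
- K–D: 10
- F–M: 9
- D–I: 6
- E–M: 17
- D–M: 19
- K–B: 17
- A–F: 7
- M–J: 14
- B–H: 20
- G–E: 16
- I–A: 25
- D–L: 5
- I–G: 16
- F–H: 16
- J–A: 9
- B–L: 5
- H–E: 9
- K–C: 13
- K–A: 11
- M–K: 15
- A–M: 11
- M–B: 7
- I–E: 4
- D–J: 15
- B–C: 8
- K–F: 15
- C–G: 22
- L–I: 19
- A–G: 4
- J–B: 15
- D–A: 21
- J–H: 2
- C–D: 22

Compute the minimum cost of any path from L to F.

21

Shortest distances from L:
L: 0
B: 5  (via L)
D: 5  (via L)
I: 11  (via D)
M: 12  (via B)
C: 13  (via B)
E: 15  (via I)
K: 15  (via D)
J: 20  (via B)
F: 21  (via M)
Shortest route: L–B–M–F = 21.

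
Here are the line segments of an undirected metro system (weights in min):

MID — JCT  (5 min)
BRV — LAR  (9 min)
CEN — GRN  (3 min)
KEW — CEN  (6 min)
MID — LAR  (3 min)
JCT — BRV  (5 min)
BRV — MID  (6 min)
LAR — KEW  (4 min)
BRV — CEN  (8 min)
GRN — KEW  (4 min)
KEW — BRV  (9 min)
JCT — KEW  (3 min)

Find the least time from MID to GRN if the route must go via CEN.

Best MID to CEN: MID–LAR–KEW–CEN costing 13
Best CEN to GRN: CEN–GRN costing 3
Total via CEN: 13 + 3 = 16 min.

16 min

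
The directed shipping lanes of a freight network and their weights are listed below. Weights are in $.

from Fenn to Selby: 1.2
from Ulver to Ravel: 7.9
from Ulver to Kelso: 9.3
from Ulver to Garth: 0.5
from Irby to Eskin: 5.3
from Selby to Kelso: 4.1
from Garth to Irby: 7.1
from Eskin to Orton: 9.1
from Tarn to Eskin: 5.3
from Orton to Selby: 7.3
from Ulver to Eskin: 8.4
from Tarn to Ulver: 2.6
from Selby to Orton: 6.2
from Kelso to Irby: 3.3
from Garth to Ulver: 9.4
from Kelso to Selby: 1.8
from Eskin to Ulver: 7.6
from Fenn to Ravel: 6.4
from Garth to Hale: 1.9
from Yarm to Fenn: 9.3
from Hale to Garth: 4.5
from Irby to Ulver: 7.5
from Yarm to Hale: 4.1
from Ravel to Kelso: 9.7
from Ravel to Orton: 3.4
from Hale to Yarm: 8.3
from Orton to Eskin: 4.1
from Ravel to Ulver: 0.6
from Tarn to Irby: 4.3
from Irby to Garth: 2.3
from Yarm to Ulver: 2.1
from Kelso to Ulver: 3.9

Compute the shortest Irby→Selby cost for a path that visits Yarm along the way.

Best Irby to Yarm: Irby → Garth → Hale → Yarm costing 12.5
Shortest Yarm→Selby: Yarm → Fenn → Selby = 10.5
Total via Yarm: 12.5 + 10.5 = $23.

$23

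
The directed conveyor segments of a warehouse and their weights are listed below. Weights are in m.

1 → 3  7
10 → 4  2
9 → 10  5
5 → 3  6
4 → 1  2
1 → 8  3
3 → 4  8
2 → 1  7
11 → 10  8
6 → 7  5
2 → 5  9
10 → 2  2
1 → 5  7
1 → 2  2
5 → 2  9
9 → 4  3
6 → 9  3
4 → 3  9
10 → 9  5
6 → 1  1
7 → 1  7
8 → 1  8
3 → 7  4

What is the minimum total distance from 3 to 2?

Running Dijkstra from 3:
3: 0
7: 4  (via 3)
4: 8  (via 3)
1: 10  (via 4)
2: 12  (via 1)
Shortest route: 3 → 4 → 1 → 2 = 12 m.

12 m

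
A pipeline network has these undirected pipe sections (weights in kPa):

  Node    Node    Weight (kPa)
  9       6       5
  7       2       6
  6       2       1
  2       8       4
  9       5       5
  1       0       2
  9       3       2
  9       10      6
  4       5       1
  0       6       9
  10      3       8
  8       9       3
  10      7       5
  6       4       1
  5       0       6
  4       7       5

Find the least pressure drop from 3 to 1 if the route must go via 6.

Best 3 to 6: 3–9–6 costing 7
Best 6 to 1: 6–4–5–0–1 costing 10
Total via 6: 7 + 10 = 17 kPa.

17 kPa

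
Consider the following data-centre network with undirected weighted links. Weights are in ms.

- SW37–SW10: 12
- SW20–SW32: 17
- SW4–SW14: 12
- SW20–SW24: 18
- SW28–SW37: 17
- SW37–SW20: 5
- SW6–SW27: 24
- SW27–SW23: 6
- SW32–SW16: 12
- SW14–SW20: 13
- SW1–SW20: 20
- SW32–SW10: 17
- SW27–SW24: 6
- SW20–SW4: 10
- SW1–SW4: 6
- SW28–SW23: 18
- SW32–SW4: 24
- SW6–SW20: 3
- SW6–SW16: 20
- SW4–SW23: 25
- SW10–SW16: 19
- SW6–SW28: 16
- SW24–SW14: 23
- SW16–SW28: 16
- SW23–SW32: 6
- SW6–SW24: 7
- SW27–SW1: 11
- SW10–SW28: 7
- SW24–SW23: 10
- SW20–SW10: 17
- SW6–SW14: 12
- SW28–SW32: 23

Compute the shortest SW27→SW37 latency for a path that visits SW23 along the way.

31 ms

Best SW27 to SW23: SW27 → SW23 costing 6
Best SW23 to SW37: SW23 → SW24 → SW6 → SW20 → SW37 costing 25
Total via SW23: 6 + 25 = 31 ms.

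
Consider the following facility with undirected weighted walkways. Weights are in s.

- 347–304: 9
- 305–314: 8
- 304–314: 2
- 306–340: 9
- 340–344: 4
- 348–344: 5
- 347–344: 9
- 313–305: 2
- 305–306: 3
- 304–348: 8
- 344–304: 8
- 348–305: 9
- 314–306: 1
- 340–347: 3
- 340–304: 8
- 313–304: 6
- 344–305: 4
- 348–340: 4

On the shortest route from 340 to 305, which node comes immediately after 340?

Enumerating some paths:
340 → 344 → 305: 4+4 = 8
340 → 348 → 305: 4+9 = 13
340 → 348 → 344 → 305: 4+5+4 = 13
340 → 306 → 305: 9+3 = 12
Cheapest is 340 → 344 → 305 at 8 s.
So from 340 the first move is to 344.

344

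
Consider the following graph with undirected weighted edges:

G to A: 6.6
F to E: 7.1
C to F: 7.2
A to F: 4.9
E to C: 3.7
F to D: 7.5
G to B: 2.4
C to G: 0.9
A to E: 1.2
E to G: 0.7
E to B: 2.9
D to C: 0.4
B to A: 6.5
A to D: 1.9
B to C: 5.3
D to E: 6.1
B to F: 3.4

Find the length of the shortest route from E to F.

6.1

Settle nodes by increasing distance from E:
E: 0
G: 0.7  (via E)
A: 1.2  (via E)
C: 1.6  (via G)
D: 2  (via C)
B: 2.9  (via E)
F: 6.1  (via A)
Shortest route: E–A–F = 6.1.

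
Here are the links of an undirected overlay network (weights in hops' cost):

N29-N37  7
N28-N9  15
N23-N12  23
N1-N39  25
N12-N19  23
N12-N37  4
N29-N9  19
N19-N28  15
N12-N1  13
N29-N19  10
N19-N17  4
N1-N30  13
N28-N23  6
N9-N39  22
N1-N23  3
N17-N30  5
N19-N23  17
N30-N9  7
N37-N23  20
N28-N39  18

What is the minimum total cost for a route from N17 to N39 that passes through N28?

Best N17 to N28: N17–N19–N28 costing 19
Best N28 to N39: N28–N39 costing 18
Total via N28: 19 + 18 = 37 hops' cost.

37 hops' cost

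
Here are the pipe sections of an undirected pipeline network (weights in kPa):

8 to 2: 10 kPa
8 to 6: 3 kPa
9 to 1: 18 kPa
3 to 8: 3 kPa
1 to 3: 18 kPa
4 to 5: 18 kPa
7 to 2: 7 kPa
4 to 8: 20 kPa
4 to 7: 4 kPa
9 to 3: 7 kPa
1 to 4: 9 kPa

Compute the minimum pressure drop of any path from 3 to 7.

Compare a few routes:
3 → 1 → 4 → 7: 18+9+4 = 31
3 → 9 → 1 → 4 → 7: 7+18+9+4 = 38
3 → 8 → 4 → 7: 3+20+4 = 27
3 → 8 → 2 → 7: 3+10+7 = 20
The minimum is 20 kPa via 3 → 8 → 2 → 7.

20 kPa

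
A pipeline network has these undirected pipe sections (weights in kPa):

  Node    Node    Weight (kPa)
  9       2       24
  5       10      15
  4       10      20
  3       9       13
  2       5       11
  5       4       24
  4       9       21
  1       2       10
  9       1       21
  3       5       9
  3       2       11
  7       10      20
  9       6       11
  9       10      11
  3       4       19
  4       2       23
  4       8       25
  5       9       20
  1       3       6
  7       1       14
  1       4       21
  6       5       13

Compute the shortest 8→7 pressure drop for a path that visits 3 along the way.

Shortest 8→3: 8–4–3 = 44
Shortest 3→7: 3–1–7 = 20
Total via 3: 44 + 20 = 64 kPa.

64 kPa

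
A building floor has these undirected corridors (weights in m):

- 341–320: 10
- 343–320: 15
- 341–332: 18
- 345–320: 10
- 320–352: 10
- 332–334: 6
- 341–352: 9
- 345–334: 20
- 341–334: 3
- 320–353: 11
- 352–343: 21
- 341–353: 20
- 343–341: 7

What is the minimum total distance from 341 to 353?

Candidate routes:
341–353: 20 = 20
341–352–320–353: 9+10+11 = 30
341–343–320–353: 7+15+11 = 33
341–320–353: 10+11 = 21
The minimum is 20 m via 341–353.

20 m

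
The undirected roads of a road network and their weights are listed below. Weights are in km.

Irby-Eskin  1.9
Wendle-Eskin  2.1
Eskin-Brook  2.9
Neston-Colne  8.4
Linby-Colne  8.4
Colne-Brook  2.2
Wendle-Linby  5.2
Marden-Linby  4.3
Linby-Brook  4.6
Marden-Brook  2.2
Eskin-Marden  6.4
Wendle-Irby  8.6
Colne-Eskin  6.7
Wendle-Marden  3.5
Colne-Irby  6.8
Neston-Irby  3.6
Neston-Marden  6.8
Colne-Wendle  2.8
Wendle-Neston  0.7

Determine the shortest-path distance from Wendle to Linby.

5.2 km

Candidate routes:
Wendle → Colne → Brook → Linby: 2.8+2.2+4.6 = 9.6
Wendle → Eskin → Brook → Linby: 2.1+2.9+4.6 = 9.6
Wendle → Marden → Linby: 3.5+4.3 = 7.8
Wendle → Linby: 5.2 = 5.2
Cheapest is Wendle → Linby at 5.2 km.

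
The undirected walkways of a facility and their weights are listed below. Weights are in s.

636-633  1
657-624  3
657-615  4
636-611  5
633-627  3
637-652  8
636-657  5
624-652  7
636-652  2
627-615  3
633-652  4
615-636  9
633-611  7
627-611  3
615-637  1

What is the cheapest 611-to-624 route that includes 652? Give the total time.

Best 611 to 652: 611 → 636 → 652 costing 7
Best 652 to 624: 652 → 624 costing 7
Total via 652: 7 + 7 = 14 s.

14 s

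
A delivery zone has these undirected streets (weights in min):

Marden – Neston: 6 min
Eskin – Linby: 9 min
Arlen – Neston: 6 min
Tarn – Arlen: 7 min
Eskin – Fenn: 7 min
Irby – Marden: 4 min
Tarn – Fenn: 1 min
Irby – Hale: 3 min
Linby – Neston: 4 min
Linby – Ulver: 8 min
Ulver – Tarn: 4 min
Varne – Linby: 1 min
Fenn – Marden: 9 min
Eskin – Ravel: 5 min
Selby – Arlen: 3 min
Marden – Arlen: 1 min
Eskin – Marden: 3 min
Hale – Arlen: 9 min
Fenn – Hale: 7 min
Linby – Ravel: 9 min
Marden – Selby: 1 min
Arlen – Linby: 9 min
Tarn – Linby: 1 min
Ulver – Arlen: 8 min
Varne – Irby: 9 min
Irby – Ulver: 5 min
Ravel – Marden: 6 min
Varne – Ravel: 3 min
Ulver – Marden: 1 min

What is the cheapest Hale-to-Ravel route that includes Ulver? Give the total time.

Best Hale to Ulver: Hale–Irby–Ulver costing 8
Shortest Ulver→Ravel: Ulver–Marden–Ravel = 7
Total via Ulver: 8 + 7 = 15 min.

15 min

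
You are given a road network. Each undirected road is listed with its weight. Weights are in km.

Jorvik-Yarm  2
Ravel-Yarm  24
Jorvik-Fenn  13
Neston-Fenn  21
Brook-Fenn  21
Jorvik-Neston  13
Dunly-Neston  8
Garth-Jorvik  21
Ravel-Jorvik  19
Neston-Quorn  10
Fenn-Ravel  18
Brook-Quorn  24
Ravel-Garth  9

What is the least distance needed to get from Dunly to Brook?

Candidate routes:
Dunly–Neston–Jorvik–Fenn–Brook: 8+13+13+21 = 55
Dunly–Neston–Quorn–Brook: 8+10+24 = 42
Dunly–Neston–Fenn–Brook: 8+21+21 = 50
Dunly–Neston–Jorvik–Ravel–Fenn–Brook: 8+13+19+18+21 = 79
The minimum is 42 km via Dunly–Neston–Quorn–Brook.

42 km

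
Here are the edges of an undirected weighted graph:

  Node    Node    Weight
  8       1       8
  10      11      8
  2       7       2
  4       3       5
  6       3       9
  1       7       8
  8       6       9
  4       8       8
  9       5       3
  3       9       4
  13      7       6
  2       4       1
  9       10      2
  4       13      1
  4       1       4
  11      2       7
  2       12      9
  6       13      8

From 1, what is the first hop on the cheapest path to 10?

Candidate routes:
1 → 4 → 3 → 9 → 10: 4+5+4+2 = 15
1 → 4 → 2 → 11 → 10: 4+1+7+8 = 20
The minimum is 15 via 1 → 4 → 3 → 9 → 10.
So from 1 the first move is to 4.

4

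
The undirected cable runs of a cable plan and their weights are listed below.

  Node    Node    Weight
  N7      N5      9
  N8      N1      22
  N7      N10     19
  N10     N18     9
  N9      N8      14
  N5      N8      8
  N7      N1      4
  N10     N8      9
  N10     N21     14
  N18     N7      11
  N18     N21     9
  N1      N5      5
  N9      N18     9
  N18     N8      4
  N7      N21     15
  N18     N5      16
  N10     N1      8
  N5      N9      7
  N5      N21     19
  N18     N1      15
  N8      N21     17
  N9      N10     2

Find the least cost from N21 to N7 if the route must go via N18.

Shortest N21→N18: N21–N18 = 9
Shortest N18→N7: N18–N7 = 11
Total via N18: 9 + 11 = 20.

20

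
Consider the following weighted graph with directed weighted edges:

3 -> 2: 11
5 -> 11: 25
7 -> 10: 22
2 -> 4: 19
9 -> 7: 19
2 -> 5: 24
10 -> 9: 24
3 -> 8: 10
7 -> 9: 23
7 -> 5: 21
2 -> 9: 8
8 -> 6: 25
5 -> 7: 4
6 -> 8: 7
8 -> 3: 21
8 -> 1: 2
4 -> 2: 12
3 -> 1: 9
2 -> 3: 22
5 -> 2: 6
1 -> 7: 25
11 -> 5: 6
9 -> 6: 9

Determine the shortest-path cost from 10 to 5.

Running Dijkstra from 10:
10: 0
9: 24  (via 10)
6: 33  (via 9)
8: 40  (via 6)
1: 42  (via 8)
7: 43  (via 9)
3: 61  (via 8)
5: 64  (via 7)
Shortest route: 10–9–7–5 = 64.

64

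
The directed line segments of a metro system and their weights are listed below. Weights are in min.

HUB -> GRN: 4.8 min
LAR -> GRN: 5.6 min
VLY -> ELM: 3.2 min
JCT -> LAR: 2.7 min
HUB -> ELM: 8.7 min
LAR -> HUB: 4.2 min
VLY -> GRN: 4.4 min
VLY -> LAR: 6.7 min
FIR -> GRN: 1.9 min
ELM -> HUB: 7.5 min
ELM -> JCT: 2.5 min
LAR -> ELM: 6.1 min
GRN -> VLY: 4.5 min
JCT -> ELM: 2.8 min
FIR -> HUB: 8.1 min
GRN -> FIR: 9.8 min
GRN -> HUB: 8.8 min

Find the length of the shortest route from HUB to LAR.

13.9 min

Settle nodes by increasing distance from HUB:
HUB: 0
GRN: 4.8  (via HUB)
ELM: 8.7  (via HUB)
VLY: 9.3  (via GRN)
JCT: 11.2  (via ELM)
LAR: 13.9  (via JCT)
Shortest route: HUB → ELM → JCT → LAR = 13.9 min.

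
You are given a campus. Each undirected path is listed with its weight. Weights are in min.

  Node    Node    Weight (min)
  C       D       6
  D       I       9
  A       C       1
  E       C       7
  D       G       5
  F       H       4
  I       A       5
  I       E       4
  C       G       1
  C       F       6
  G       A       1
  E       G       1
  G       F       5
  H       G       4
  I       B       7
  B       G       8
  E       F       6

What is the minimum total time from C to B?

9 min

Shortest distances from C:
C: 0
A: 1  (via C)
G: 1  (via C)
E: 2  (via G)
H: 5  (via G)
D: 6  (via C)
F: 6  (via C)
I: 6  (via A)
B: 9  (via G)
Shortest route: C–G–B = 9 min.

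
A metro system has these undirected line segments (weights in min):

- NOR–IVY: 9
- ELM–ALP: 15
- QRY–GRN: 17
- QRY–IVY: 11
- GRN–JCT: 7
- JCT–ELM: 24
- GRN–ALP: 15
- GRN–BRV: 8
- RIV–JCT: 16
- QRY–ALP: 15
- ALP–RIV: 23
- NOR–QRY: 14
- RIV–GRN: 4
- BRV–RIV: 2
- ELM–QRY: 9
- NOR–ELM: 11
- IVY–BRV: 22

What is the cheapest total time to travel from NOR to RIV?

33 min

Compare a few routes:
NOR → QRY → GRN → RIV: 14+17+4 = 35
NOR → IVY → BRV → RIV: 9+22+2 = 33
Cheapest is NOR → IVY → BRV → RIV at 33 min.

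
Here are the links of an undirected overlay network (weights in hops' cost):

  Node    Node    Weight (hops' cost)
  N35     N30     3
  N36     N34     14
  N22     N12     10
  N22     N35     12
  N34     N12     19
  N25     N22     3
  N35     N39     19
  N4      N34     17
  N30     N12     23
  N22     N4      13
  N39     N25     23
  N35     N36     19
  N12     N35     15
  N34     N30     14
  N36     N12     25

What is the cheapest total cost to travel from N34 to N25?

32 hops' cost

Shortest distances from N34:
N34: 0
N30: 14  (via N34)
N36: 14  (via N34)
N35: 17  (via N30)
N4: 17  (via N34)
N12: 19  (via N34)
N22: 29  (via N35)
N25: 32  (via N22)
Shortest route: N34 → N30 → N35 → N22 → N25 = 32 hops' cost.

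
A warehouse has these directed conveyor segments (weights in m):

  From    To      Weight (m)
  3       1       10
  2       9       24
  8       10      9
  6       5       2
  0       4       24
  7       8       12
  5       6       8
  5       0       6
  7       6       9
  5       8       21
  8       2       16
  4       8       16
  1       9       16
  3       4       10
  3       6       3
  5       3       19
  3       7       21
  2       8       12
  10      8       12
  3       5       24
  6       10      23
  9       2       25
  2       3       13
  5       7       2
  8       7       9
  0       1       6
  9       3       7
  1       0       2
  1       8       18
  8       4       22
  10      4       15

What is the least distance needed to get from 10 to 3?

41 m

Settle nodes by increasing distance from 10:
10: 0
8: 12  (via 10)
4: 15  (via 10)
7: 21  (via 8)
2: 28  (via 8)
6: 30  (via 7)
5: 32  (via 6)
0: 38  (via 5)
3: 41  (via 2)
Shortest route: 10–8–2–3 = 41 m.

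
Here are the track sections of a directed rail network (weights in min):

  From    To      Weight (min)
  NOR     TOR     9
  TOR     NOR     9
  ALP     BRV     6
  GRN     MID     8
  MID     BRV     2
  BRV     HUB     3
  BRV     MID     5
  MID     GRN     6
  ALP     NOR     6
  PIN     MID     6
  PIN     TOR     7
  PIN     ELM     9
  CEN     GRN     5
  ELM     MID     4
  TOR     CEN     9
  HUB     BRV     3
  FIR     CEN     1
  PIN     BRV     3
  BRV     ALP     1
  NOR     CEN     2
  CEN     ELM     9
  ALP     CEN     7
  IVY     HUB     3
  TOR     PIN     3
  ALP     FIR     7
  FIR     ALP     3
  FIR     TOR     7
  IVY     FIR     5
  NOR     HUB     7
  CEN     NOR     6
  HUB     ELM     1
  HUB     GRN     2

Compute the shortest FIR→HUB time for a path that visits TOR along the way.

Shortest FIR→TOR: FIR–TOR = 7
Best TOR to HUB: TOR–PIN–BRV–HUB costing 9
Total via TOR: 7 + 9 = 16 min.

16 min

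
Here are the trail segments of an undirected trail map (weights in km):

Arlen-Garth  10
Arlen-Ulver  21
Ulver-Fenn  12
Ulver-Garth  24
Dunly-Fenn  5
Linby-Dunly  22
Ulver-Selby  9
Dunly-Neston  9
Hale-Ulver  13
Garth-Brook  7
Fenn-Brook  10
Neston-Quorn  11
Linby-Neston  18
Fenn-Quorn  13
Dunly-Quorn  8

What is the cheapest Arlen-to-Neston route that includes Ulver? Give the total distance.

Shortest Arlen→Ulver: Arlen → Ulver = 21
Shortest Ulver→Neston: Ulver → Fenn → Dunly → Neston = 26
Total via Ulver: 21 + 26 = 47 km.

47 km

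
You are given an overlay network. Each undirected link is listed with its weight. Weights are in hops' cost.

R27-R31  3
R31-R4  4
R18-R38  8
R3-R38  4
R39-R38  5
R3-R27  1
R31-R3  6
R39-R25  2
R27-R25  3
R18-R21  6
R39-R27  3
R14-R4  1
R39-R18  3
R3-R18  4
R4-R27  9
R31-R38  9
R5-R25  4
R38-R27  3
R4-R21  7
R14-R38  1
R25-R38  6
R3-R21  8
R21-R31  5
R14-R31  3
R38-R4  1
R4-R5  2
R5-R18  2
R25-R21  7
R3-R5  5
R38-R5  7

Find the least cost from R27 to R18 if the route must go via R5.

8 hops' cost

Shortest R27→R5: R27–R3–R5 = 6
Best R5 to R18: R5–R18 costing 2
Total via R5: 6 + 2 = 8 hops' cost.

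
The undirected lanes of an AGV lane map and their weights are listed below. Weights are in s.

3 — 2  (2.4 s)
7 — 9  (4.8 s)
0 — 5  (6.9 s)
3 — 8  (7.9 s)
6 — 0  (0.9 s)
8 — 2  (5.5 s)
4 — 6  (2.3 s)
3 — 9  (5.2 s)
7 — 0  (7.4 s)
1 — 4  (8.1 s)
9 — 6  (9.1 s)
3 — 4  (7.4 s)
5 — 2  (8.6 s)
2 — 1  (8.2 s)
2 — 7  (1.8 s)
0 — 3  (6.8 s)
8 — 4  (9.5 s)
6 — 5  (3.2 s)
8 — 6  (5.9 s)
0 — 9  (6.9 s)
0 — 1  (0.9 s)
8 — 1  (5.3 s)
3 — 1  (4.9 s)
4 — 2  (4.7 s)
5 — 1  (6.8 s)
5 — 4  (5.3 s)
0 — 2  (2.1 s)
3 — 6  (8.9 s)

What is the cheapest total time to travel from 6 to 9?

Settle nodes by increasing distance from 6:
6: 0
0: 0.9  (via 6)
1: 1.8  (via 0)
4: 2.3  (via 6)
2: 3  (via 0)
5: 3.2  (via 6)
7: 4.8  (via 2)
3: 5.4  (via 2)
8: 5.9  (via 6)
9: 7.8  (via 0)
Shortest route: 6 → 0 → 9 = 7.8 s.

7.8 s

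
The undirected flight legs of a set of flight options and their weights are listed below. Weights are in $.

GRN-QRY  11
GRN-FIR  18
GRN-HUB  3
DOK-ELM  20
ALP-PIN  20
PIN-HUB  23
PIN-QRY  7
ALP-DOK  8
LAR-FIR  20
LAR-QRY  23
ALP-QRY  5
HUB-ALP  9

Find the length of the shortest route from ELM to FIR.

$58

Settle nodes by increasing distance from ELM:
ELM: 0
DOK: 20  (via ELM)
ALP: 28  (via DOK)
QRY: 33  (via ALP)
HUB: 37  (via ALP)
PIN: 40  (via QRY)
GRN: 40  (via HUB)
LAR: 56  (via QRY)
FIR: 58  (via GRN)
Shortest route: ELM–DOK–ALP–HUB–GRN–FIR = $58.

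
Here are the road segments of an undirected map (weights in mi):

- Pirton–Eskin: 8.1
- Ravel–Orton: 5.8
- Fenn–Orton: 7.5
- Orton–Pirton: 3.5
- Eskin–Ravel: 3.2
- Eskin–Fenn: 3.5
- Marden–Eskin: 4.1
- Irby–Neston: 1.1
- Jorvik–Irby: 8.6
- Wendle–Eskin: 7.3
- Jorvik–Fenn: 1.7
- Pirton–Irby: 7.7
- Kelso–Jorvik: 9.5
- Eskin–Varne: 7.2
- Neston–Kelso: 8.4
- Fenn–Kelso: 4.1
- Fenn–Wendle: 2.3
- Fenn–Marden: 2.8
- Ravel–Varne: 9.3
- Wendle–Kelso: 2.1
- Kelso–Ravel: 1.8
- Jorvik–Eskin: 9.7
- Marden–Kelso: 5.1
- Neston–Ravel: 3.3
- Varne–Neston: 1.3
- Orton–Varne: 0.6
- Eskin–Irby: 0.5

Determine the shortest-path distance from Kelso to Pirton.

Running Dijkstra from Kelso:
Kelso: 0
Ravel: 1.8  (via Kelso)
Wendle: 2.1  (via Kelso)
Fenn: 4.1  (via Kelso)
Eskin: 5  (via Ravel)
Neston: 5.1  (via Ravel)
Marden: 5.1  (via Kelso)
Irby: 5.5  (via Eskin)
Jorvik: 5.8  (via Fenn)
Varne: 6.4  (via Neston)
Orton: 7  (via Varne)
Pirton: 10.5  (via Orton)
Shortest route: Kelso–Ravel–Neston–Varne–Orton–Pirton = 10.5 mi.

10.5 mi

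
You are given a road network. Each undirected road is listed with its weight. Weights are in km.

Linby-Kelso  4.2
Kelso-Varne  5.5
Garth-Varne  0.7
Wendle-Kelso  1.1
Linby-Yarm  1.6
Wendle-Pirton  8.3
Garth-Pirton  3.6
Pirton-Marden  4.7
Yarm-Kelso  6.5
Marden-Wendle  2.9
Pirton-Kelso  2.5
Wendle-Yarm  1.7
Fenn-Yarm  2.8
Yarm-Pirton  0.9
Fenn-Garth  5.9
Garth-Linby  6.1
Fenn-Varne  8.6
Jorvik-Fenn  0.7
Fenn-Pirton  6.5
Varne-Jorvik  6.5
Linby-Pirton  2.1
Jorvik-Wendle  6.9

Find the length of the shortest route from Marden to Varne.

Running Dijkstra from Marden:
Marden: 0
Wendle: 2.9  (via Marden)
Kelso: 4  (via Wendle)
Yarm: 4.6  (via Wendle)
Pirton: 4.7  (via Marden)
Linby: 6.2  (via Yarm)
Fenn: 7.4  (via Yarm)
Jorvik: 8.1  (via Fenn)
Garth: 8.3  (via Pirton)
Varne: 9  (via Garth)
Shortest route: Marden → Pirton → Garth → Varne = 9 km.

9 km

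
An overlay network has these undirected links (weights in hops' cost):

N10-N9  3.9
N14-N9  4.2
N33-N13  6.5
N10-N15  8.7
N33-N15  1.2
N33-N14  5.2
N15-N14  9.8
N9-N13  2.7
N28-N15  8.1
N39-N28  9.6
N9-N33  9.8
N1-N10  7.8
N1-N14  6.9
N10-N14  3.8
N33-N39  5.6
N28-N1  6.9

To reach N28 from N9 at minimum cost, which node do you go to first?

N14

Candidate routes:
N9 → N10 → N1 → N28: 3.9+7.8+6.9 = 18.6
N9 → N13 → N33 → N15 → N28: 2.7+6.5+1.2+8.1 = 18.5
N9 → N14 → N1 → N28: 4.2+6.9+6.9 = 18
The minimum is 18 hops' cost via N9 → N14 → N1 → N28.
So from N9 the first move is to N14.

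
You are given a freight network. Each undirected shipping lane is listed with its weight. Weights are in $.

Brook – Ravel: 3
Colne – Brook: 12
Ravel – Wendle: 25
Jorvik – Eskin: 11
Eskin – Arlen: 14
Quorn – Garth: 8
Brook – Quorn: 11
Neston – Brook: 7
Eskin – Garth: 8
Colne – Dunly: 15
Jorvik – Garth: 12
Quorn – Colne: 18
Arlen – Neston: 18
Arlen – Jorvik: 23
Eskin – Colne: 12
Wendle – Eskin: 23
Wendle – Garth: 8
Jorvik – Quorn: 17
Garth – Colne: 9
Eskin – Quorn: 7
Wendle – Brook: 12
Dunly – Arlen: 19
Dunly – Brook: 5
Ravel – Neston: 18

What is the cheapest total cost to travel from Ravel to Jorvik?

Shortest distances from Ravel:
Ravel: 0
Brook: 3  (via Ravel)
Dunly: 8  (via Brook)
Neston: 10  (via Brook)
Quorn: 14  (via Brook)
Wendle: 15  (via Brook)
Colne: 15  (via Brook)
Eskin: 21  (via Quorn)
Garth: 22  (via Quorn)
Arlen: 27  (via Dunly)
Jorvik: 31  (via Quorn)
Shortest route: Ravel → Brook → Quorn → Jorvik = $31.

$31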